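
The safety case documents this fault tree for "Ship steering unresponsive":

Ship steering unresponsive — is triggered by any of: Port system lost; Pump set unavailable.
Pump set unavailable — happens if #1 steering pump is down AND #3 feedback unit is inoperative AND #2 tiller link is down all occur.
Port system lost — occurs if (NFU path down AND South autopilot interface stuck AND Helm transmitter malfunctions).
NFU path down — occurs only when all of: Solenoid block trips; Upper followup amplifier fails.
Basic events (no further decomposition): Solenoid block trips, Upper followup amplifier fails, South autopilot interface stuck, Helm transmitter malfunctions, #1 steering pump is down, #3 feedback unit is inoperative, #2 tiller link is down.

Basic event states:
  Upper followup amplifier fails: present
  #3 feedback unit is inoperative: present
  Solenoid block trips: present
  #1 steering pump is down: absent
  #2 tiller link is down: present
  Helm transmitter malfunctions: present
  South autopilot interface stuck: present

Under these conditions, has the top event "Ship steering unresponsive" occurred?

NFU path down [AND]: Solenoid block trips=occurs, Upper followup amplifier fails=occurs → all inputs occur → occurs.
Port system lost [AND]: NFU path down=occurs, South autopilot interface stuck=occurs, Helm transmitter malfunctions=occurs → all inputs occur → occurs.
Pump set unavailable [AND]: #1 steering pump is down=not, #3 feedback unit is inoperative=occurs, #2 tiller link is down=occurs → not all inputs occur → does not occur.
Ship steering unresponsive [OR]: Port system lost=occurs, Pump set unavailable=not → at least one input occurs → occurs.

Yes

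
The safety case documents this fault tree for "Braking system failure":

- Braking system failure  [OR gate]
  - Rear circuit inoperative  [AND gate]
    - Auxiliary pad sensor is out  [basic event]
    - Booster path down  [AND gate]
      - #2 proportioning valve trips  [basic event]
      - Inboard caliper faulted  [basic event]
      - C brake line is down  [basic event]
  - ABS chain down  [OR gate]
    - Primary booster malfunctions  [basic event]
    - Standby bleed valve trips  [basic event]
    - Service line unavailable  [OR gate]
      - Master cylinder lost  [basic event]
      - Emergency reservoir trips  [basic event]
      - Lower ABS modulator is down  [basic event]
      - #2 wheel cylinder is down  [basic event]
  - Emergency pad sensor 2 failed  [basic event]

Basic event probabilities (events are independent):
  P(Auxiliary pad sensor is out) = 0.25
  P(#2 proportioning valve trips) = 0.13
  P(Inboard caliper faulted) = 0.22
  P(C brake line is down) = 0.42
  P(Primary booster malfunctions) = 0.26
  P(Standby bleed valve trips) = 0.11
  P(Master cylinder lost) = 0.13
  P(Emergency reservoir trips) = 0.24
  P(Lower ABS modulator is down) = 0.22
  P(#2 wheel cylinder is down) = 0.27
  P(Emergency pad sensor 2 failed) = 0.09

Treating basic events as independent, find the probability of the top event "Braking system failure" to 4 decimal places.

0.7750

P(Booster path down) [AND] = 0.13 × 0.22 × 0.42 = 0.012012
P(Rear circuit inoperative) [AND] = 0.25 × 0.012012 = 0.003003
P(Service line unavailable) [OR] = 1 − (1−0.13) × (1−0.24) × (1−0.22) × (1−0.27) = 0.623513
P(ABS chain down) [OR] = 1 − (1−0.26) × (1−0.11) × (1−0.623513) = 0.752046
P(Braking system failure) [OR] = 1 − (1−0.003003) × (1−0.752046) × (1−0.09) = 0.775039
Rounded to 4 decimal places: P(Braking system failure) ≈ 0.7750.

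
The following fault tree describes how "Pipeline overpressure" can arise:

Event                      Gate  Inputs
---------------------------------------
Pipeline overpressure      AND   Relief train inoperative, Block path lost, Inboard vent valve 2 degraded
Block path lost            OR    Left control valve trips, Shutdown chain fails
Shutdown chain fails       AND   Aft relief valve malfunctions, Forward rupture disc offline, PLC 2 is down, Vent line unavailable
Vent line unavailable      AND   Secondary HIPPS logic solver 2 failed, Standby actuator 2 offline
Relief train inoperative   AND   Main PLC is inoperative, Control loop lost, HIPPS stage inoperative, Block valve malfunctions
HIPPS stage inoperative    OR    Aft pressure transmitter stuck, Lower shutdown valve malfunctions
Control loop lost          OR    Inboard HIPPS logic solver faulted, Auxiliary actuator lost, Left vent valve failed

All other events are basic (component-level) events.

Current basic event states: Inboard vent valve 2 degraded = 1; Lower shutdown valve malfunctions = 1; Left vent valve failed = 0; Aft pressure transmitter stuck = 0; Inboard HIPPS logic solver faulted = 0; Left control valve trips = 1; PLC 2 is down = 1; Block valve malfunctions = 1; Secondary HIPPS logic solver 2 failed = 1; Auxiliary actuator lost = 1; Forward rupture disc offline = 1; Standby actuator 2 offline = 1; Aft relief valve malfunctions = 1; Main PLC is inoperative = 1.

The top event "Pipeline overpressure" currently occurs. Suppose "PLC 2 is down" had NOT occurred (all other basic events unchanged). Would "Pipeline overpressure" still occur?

Yes

Counterfactual: set "PLC 2 is down" to not occurred.
Control loop lost [OR]: Inboard HIPPS logic solver faulted=not, Auxiliary actuator lost=occurs, Left vent valve failed=not → at least one input occurs → occurs.
HIPPS stage inoperative [OR]: Aft pressure transmitter stuck=not, Lower shutdown valve malfunctions=occurs → at least one input occurs → occurs.
Relief train inoperative [AND]: Main PLC is inoperative=occurs, Control loop lost=occurs, HIPPS stage inoperative=occurs, Block valve malfunctions=occurs → all inputs occur → occurs.
Vent line unavailable [AND]: Secondary HIPPS logic solver 2 failed=occurs, Standby actuator 2 offline=occurs → all inputs occur → occurs.
Shutdown chain fails [AND]: Aft relief valve malfunctions=occurs, Forward rupture disc offline=occurs, PLC 2 is down=not, Vent line unavailable=occurs → not all inputs occur → does not occur.
Block path lost [OR]: Left control valve trips=occurs, Shutdown chain fails=not → at least one input occurs → occurs.
Pipeline overpressure [AND]: Relief train inoperative=occurs, Block path lost=occurs, Inboard vent valve 2 degraded=occurs → all inputs occur → occurs.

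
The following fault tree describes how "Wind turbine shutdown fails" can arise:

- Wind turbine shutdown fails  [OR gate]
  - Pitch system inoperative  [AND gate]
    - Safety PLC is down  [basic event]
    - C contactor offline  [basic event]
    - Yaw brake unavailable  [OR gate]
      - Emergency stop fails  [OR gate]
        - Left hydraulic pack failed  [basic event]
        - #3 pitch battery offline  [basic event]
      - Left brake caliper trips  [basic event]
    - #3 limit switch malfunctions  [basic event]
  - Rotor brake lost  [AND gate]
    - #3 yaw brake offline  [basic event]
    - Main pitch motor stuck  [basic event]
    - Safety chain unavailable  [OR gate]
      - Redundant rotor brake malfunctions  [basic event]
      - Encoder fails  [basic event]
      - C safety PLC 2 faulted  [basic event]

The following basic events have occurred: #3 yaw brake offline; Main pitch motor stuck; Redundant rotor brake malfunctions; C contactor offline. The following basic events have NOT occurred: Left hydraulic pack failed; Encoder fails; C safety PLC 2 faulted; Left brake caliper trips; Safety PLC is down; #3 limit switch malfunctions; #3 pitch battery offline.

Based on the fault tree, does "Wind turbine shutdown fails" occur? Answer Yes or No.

Yes

Emergency stop fails [OR]: Left hydraulic pack failed=not, #3 pitch battery offline=not → no input occurs → does not occur.
Yaw brake unavailable [OR]: Emergency stop fails=not, Left brake caliper trips=not → no input occurs → does not occur.
Pitch system inoperative [AND]: Safety PLC is down=not, C contactor offline=occurs, Yaw brake unavailable=not, #3 limit switch malfunctions=not → not all inputs occur → does not occur.
Safety chain unavailable [OR]: Redundant rotor brake malfunctions=occurs, Encoder fails=not, C safety PLC 2 faulted=not → at least one input occurs → occurs.
Rotor brake lost [AND]: #3 yaw brake offline=occurs, Main pitch motor stuck=occurs, Safety chain unavailable=occurs → all inputs occur → occurs.
Wind turbine shutdown fails [OR]: Pitch system inoperative=not, Rotor brake lost=occurs → at least one input occurs → occurs.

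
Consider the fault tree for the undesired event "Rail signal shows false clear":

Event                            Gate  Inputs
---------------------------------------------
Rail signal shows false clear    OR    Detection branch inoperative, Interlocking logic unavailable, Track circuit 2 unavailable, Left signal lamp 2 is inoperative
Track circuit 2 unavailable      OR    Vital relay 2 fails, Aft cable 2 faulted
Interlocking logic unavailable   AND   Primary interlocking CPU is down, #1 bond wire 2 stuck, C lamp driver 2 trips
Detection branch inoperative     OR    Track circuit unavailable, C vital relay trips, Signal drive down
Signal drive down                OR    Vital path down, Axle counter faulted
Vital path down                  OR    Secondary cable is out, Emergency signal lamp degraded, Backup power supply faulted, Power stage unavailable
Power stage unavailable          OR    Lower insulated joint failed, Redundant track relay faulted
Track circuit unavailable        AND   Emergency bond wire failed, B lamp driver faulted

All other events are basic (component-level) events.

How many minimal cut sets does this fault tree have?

12

Track circuit unavailable [AND]: one cut set from each child combined → 1 × 1 = 1 cut set(s).
Power stage unavailable [OR]: union of children's cut sets → 2 cut set(s).
Vital path down [OR]: union of children's cut sets → 5 cut set(s).
Signal drive down [OR]: union of children's cut sets → 6 cut set(s).
Detection branch inoperative [OR]: union of children's cut sets → 8 cut set(s).
Interlocking logic unavailable [AND]: one cut set from each child combined → 1 × 1 × 1 = 1 cut set(s).
Track circuit 2 unavailable [OR]: union of children's cut sets → 2 cut set(s).
Rail signal shows false clear [OR]: union of children's cut sets → 12 cut set(s).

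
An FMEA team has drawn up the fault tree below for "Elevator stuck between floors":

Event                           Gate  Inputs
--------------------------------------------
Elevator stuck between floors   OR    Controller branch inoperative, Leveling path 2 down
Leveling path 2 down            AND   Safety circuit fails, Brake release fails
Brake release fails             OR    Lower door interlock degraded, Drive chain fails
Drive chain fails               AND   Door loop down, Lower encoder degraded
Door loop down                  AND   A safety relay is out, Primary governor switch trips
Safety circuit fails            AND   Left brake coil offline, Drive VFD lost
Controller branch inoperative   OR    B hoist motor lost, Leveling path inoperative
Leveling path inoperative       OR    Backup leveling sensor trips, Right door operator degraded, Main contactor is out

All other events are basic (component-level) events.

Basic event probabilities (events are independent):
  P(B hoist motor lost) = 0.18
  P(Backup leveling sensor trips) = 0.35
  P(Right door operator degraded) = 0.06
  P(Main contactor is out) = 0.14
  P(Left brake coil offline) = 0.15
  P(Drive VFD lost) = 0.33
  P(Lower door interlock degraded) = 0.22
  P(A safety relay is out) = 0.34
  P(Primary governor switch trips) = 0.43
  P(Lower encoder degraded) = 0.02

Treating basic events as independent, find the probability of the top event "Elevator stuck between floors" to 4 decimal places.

P(Leveling path inoperative) [OR] = 1 − (1−0.35) × (1−0.06) × (1−0.14) = 0.474540
P(Controller branch inoperative) [OR] = 1 − (1−0.18) × (1−0.474540) = 0.569123
P(Safety circuit fails) [AND] = 0.15 × 0.33 = 0.049500
P(Door loop down) [AND] = 0.34 × 0.43 = 0.146200
P(Drive chain fails) [AND] = 0.146200 × 0.02 = 0.002924
P(Brake release fails) [OR] = 1 − (1−0.22) × (1−0.002924) = 0.222281
P(Leveling path 2 down) [AND] = 0.049500 × 0.222281 = 0.011003
P(Elevator stuck between floors) [OR] = 1 − (1−0.569123) × (1−0.011003) = 0.573864
Rounded to 4 decimal places: P(Elevator stuck between floors) ≈ 0.5739.

0.5739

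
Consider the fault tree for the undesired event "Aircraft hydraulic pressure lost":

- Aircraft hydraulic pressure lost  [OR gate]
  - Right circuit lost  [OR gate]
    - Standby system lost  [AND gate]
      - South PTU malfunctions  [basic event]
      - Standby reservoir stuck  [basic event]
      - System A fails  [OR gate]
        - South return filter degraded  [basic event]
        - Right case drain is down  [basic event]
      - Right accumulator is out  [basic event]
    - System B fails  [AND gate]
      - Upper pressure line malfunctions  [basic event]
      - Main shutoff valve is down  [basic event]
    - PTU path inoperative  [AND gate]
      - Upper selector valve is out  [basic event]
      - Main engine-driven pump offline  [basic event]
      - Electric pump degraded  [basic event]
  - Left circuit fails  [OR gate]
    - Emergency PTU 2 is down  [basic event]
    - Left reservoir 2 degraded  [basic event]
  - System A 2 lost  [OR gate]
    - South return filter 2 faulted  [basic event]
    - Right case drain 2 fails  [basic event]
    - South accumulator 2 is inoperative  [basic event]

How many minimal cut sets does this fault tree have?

System A fails [OR]: union of children's cut sets → 2 cut set(s).
Standby system lost [AND]: one cut set from each child combined → 1 × 1 × 2 × 1 = 2 cut set(s).
System B fails [AND]: one cut set from each child combined → 1 × 1 = 1 cut set(s).
PTU path inoperative [AND]: one cut set from each child combined → 1 × 1 × 1 = 1 cut set(s).
Right circuit lost [OR]: union of children's cut sets → 4 cut set(s).
Left circuit fails [OR]: union of children's cut sets → 2 cut set(s).
System A 2 lost [OR]: union of children's cut sets → 3 cut set(s).
Aircraft hydraulic pressure lost [OR]: union of children's cut sets → 9 cut set(s).
Minimal cut sets: {Right accumulator is out, South PTU malfunctions, South return filter degraded, Standby reservoir stuck}; {Right accumulator is out, Right case drain is down, South PTU malfunctions, Standby reservoir stuck}; {Main shutoff valve is down, Upper pressure line malfunctions}; {Electric pump degraded, Main engine-driven pump offline, Upper selector valve is out}; {Emergency PTU 2 is down}; {Left reservoir 2 degraded}; {South return filter 2 faulted}; {Right case drain 2 fails}; {South accumulator 2 is inoperative}.

9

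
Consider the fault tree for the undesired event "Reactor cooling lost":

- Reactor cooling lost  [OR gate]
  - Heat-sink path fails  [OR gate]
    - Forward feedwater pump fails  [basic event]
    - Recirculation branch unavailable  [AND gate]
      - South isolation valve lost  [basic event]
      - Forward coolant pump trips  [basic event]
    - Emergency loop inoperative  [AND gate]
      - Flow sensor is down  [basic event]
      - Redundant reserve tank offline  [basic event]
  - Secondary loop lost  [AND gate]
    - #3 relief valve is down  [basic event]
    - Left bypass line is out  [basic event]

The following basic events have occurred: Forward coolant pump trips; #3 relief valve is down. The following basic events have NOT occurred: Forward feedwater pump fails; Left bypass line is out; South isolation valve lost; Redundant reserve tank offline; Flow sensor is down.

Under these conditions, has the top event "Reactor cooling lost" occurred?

Recirculation branch unavailable [AND]: South isolation valve lost=not, Forward coolant pump trips=occurs → not all inputs occur → does not occur.
Emergency loop inoperative [AND]: Flow sensor is down=not, Redundant reserve tank offline=not → not all inputs occur → does not occur.
Heat-sink path fails [OR]: Forward feedwater pump fails=not, Recirculation branch unavailable=not, Emergency loop inoperative=not → no input occurs → does not occur.
Secondary loop lost [AND]: #3 relief valve is down=occurs, Left bypass line is out=not → not all inputs occur → does not occur.
Reactor cooling lost [OR]: Heat-sink path fails=not, Secondary loop lost=not → no input occurs → does not occur.

No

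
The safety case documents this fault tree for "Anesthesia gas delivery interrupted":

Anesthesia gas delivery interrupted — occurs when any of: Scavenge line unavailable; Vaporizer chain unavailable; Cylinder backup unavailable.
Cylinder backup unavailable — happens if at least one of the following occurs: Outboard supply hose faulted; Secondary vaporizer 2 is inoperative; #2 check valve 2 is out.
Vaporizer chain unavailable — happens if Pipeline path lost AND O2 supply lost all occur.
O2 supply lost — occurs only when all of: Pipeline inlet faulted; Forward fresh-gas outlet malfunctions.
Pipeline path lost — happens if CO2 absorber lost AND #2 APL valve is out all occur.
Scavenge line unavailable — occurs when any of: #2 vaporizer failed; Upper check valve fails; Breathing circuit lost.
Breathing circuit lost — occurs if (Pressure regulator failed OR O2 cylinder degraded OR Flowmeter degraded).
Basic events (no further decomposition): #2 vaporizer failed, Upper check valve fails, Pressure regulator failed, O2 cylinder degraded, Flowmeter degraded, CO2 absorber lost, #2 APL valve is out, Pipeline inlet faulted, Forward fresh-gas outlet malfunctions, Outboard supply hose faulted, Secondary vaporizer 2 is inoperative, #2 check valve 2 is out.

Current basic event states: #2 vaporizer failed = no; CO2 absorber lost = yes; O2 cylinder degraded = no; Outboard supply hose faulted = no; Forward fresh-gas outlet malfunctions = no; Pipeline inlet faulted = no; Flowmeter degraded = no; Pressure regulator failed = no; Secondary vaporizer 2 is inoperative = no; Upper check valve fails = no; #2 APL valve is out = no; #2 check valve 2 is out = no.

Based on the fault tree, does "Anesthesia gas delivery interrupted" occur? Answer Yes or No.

Breathing circuit lost [OR]: Pressure regulator failed=not, O2 cylinder degraded=not, Flowmeter degraded=not → no input occurs → does not occur.
Scavenge line unavailable [OR]: #2 vaporizer failed=not, Upper check valve fails=not, Breathing circuit lost=not → no input occurs → does not occur.
Pipeline path lost [AND]: CO2 absorber lost=occurs, #2 APL valve is out=not → not all inputs occur → does not occur.
O2 supply lost [AND]: Pipeline inlet faulted=not, Forward fresh-gas outlet malfunctions=not → not all inputs occur → does not occur.
Vaporizer chain unavailable [AND]: Pipeline path lost=not, O2 supply lost=not → not all inputs occur → does not occur.
Cylinder backup unavailable [OR]: Outboard supply hose faulted=not, Secondary vaporizer 2 is inoperative=not, #2 check valve 2 is out=not → no input occurs → does not occur.
Anesthesia gas delivery interrupted [OR]: Scavenge line unavailable=not, Vaporizer chain unavailable=not, Cylinder backup unavailable=not → no input occurs → does not occur.

No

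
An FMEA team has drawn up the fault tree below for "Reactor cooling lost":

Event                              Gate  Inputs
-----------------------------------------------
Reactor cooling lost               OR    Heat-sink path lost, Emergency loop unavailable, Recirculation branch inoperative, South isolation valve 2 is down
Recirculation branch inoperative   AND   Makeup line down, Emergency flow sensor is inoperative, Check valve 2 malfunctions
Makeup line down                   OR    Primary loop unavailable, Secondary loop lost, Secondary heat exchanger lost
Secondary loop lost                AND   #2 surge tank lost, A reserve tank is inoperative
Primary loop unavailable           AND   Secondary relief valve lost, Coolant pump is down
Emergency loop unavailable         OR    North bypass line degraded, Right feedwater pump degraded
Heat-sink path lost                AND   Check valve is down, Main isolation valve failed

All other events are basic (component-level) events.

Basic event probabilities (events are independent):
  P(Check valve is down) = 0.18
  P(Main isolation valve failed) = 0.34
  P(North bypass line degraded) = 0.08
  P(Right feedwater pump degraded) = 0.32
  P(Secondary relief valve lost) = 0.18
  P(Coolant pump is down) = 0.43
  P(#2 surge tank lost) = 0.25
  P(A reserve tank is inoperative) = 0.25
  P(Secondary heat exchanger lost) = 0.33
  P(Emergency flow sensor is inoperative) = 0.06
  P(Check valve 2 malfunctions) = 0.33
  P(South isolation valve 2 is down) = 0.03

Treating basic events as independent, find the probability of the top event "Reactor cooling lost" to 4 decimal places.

P(Heat-sink path lost) [AND] = 0.18 × 0.34 = 0.061200
P(Emergency loop unavailable) [OR] = 1 − (1−0.08) × (1−0.32) = 0.374400
P(Primary loop unavailable) [AND] = 0.18 × 0.43 = 0.077400
P(Secondary loop lost) [AND] = 0.25 × 0.25 = 0.062500
P(Makeup line down) [OR] = 1 − (1−0.077400) × (1−0.062500) × (1−0.33) = 0.420492
P(Recirculation branch inoperative) [AND] = 0.420492 × 0.06 × 0.33 = 0.008326
P(Reactor cooling lost) [OR] = 1 − (1−0.061200) × (1−0.374400) × (1−0.008326) × (1−0.03) = 0.435049
Rounded to 4 decimal places: P(Reactor cooling lost) ≈ 0.4350.

0.4350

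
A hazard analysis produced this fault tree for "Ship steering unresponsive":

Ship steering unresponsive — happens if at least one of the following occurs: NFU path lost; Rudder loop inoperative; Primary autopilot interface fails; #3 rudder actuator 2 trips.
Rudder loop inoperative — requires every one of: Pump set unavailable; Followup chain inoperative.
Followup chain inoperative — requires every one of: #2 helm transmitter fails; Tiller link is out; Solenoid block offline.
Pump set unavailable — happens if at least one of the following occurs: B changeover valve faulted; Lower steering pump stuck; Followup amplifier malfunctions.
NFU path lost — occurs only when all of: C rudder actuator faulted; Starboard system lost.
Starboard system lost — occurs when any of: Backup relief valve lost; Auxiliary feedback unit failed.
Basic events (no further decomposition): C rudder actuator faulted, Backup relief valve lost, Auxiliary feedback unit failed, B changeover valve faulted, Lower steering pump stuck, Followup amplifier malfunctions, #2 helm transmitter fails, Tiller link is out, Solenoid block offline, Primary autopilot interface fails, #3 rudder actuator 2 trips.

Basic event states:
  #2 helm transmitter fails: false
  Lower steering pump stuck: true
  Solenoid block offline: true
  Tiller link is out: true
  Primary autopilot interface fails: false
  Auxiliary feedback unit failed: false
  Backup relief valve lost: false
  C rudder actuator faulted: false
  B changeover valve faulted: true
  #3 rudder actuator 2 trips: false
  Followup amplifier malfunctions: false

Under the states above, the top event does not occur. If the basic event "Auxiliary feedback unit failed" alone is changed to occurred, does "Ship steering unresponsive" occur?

Counterfactual: set "Auxiliary feedback unit failed" to occurred.
Starboard system lost [OR]: Backup relief valve lost=not, Auxiliary feedback unit failed=occurs → at least one input occurs → occurs.
NFU path lost [AND]: C rudder actuator faulted=not, Starboard system lost=occurs → not all inputs occur → does not occur.
Pump set unavailable [OR]: B changeover valve faulted=occurs, Lower steering pump stuck=occurs, Followup amplifier malfunctions=not → at least one input occurs → occurs.
Followup chain inoperative [AND]: #2 helm transmitter fails=not, Tiller link is out=occurs, Solenoid block offline=occurs → not all inputs occur → does not occur.
Rudder loop inoperative [AND]: Pump set unavailable=occurs, Followup chain inoperative=not → not all inputs occur → does not occur.
Ship steering unresponsive [OR]: NFU path lost=not, Rudder loop inoperative=not, Primary autopilot interface fails=not, #3 rudder actuator 2 trips=not → no input occurs → does not occur.

No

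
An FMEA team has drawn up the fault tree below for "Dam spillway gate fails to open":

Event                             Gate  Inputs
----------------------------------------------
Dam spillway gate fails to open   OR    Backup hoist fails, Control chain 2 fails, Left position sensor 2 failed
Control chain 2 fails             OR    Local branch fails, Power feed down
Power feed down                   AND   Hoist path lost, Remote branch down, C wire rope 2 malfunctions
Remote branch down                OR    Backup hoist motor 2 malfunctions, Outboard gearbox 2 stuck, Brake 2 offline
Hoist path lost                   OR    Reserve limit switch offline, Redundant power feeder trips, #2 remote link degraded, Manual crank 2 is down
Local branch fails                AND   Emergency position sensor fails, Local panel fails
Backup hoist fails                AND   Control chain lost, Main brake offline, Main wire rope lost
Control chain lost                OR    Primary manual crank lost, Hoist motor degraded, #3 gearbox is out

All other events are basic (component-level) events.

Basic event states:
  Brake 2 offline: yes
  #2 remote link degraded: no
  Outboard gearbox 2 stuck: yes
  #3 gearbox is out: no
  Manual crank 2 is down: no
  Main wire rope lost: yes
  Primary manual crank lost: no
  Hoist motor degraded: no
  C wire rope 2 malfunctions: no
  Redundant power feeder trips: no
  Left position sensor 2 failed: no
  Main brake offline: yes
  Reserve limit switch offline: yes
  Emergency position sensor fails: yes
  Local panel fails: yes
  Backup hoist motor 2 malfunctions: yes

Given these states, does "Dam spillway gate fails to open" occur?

Control chain lost [OR]: Primary manual crank lost=not, Hoist motor degraded=not, #3 gearbox is out=not → no input occurs → does not occur.
Backup hoist fails [AND]: Control chain lost=not, Main brake offline=occurs, Main wire rope lost=occurs → not all inputs occur → does not occur.
Local branch fails [AND]: Emergency position sensor fails=occurs, Local panel fails=occurs → all inputs occur → occurs.
Hoist path lost [OR]: Reserve limit switch offline=occurs, Redundant power feeder trips=not, #2 remote link degraded=not, Manual crank 2 is down=not → at least one input occurs → occurs.
Remote branch down [OR]: Backup hoist motor 2 malfunctions=occurs, Outboard gearbox 2 stuck=occurs, Brake 2 offline=occurs → at least one input occurs → occurs.
Power feed down [AND]: Hoist path lost=occurs, Remote branch down=occurs, C wire rope 2 malfunctions=not → not all inputs occur → does not occur.
Control chain 2 fails [OR]: Local branch fails=occurs, Power feed down=not → at least one input occurs → occurs.
Dam spillway gate fails to open [OR]: Backup hoist fails=not, Control chain 2 fails=occurs, Left position sensor 2 failed=not → at least one input occurs → occurs.

Yes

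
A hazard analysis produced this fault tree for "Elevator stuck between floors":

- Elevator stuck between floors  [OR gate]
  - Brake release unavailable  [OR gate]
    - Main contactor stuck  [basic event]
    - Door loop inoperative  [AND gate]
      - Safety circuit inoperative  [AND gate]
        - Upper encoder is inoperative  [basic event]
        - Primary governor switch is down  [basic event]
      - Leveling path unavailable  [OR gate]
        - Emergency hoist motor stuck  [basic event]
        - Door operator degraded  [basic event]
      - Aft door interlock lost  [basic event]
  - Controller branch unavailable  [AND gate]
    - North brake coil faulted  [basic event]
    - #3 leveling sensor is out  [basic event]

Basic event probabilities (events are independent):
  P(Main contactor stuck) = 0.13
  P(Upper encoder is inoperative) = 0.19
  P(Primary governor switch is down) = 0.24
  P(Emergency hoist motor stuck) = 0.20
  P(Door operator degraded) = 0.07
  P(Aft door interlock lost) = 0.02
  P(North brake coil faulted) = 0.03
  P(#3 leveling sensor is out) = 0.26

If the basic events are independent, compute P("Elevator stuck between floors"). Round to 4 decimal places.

0.1370

P(Safety circuit inoperative) [AND] = 0.19 × 0.24 = 0.045600
P(Leveling path unavailable) [OR] = 1 − (1−0.20) × (1−0.07) = 0.256000
P(Door loop inoperative) [AND] = 0.045600 × 0.256000 × 0.02 = 0.000233
P(Brake release unavailable) [OR] = 1 − (1−0.13) × (1−0.000233) = 0.130203
P(Controller branch unavailable) [AND] = 0.03 × 0.26 = 0.007800
P(Elevator stuck between floors) [OR] = 1 − (1−0.130203) × (1−0.007800) = 0.136987
Rounded to 4 decimal places: P(Elevator stuck between floors) ≈ 0.1370.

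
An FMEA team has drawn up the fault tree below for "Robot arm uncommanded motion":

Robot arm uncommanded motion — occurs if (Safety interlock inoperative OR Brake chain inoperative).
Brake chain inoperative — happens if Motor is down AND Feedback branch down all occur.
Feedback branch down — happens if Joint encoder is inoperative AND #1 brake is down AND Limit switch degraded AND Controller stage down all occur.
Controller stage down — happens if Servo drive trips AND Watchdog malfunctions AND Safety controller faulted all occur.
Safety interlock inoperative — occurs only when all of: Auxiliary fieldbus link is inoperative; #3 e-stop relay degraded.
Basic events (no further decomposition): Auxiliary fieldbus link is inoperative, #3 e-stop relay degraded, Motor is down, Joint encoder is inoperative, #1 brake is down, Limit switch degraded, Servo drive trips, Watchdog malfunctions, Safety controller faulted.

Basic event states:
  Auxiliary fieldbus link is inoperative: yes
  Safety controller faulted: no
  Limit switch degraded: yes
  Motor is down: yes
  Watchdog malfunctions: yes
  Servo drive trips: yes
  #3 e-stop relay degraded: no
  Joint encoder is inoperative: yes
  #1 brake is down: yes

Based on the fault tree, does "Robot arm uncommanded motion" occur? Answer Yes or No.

Safety interlock inoperative [AND]: Auxiliary fieldbus link is inoperative=occurs, #3 e-stop relay degraded=not → not all inputs occur → does not occur.
Controller stage down [AND]: Servo drive trips=occurs, Watchdog malfunctions=occurs, Safety controller faulted=not → not all inputs occur → does not occur.
Feedback branch down [AND]: Joint encoder is inoperative=occurs, #1 brake is down=occurs, Limit switch degraded=occurs, Controller stage down=not → not all inputs occur → does not occur.
Brake chain inoperative [AND]: Motor is down=occurs, Feedback branch down=not → not all inputs occur → does not occur.
Robot arm uncommanded motion [OR]: Safety interlock inoperative=not, Brake chain inoperative=not → no input occurs → does not occur.

No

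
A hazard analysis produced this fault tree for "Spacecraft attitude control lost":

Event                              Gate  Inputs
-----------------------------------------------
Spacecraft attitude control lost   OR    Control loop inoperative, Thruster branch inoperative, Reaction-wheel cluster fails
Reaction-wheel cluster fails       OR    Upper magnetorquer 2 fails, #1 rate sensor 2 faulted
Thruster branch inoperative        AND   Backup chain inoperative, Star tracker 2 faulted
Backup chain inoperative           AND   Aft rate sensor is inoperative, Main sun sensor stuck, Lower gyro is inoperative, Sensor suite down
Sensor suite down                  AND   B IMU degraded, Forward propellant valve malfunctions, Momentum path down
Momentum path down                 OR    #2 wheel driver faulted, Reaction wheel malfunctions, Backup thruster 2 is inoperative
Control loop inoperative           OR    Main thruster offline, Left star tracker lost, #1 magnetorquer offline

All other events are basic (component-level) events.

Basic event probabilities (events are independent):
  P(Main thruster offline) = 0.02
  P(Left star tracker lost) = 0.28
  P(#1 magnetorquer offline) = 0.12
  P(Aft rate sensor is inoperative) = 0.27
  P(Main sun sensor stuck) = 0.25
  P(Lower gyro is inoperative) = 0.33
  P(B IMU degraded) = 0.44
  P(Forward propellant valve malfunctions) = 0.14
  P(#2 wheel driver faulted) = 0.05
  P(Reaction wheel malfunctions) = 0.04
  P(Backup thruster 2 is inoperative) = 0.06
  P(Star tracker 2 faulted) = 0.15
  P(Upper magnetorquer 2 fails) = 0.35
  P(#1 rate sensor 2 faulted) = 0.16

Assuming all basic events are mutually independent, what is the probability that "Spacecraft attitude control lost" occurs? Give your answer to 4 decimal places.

P(Control loop inoperative) [OR] = 1 − (1−0.02) × (1−0.28) × (1−0.12) = 0.379072
P(Momentum path down) [OR] = 1 − (1−0.05) × (1−0.04) × (1−0.06) = 0.142720
P(Sensor suite down) [AND] = 0.44 × 0.14 × 0.142720 = 0.008792
P(Backup chain inoperative) [AND] = 0.27 × 0.25 × 0.33 × 0.008792 = 0.000196
P(Thruster branch inoperative) [AND] = 0.000196 × 0.15 = 0.000029
P(Reaction-wheel cluster fails) [OR] = 1 − (1−0.35) × (1−0.16) = 0.454000
P(Spacecraft attitude control lost) [OR] = 1 − (1−0.379072) × (1−0.000029) × (1−0.454000) = 0.660983
Rounded to 4 decimal places: P(Spacecraft attitude control lost) ≈ 0.6610.

0.6610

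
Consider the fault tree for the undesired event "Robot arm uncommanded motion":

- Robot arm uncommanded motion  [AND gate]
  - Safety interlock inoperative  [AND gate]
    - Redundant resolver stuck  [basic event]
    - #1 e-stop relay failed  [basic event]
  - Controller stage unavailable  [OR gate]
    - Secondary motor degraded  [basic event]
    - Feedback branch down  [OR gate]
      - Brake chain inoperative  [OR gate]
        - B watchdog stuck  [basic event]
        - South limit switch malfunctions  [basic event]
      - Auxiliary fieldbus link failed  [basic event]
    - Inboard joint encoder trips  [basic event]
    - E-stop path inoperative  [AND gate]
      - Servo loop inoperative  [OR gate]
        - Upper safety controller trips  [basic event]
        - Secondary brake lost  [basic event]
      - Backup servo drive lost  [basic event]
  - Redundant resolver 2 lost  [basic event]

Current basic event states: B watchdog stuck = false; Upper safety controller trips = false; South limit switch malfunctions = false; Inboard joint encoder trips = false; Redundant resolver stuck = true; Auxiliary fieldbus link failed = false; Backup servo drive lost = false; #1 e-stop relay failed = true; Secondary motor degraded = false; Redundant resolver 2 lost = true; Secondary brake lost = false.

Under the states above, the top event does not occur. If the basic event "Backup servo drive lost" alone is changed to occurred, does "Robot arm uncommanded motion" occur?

Counterfactual: set "Backup servo drive lost" to occurred.
Safety interlock inoperative [AND]: Redundant resolver stuck=occurs, #1 e-stop relay failed=occurs → all inputs occur → occurs.
Brake chain inoperative [OR]: B watchdog stuck=not, South limit switch malfunctions=not → no input occurs → does not occur.
Feedback branch down [OR]: Brake chain inoperative=not, Auxiliary fieldbus link failed=not → no input occurs → does not occur.
Servo loop inoperative [OR]: Upper safety controller trips=not, Secondary brake lost=not → no input occurs → does not occur.
E-stop path inoperative [AND]: Servo loop inoperative=not, Backup servo drive lost=occurs → not all inputs occur → does not occur.
Controller stage unavailable [OR]: Secondary motor degraded=not, Feedback branch down=not, Inboard joint encoder trips=not, E-stop path inoperative=not → no input occurs → does not occur.
Robot arm uncommanded motion [AND]: Safety interlock inoperative=occurs, Controller stage unavailable=not, Redundant resolver 2 lost=occurs → not all inputs occur → does not occur.

No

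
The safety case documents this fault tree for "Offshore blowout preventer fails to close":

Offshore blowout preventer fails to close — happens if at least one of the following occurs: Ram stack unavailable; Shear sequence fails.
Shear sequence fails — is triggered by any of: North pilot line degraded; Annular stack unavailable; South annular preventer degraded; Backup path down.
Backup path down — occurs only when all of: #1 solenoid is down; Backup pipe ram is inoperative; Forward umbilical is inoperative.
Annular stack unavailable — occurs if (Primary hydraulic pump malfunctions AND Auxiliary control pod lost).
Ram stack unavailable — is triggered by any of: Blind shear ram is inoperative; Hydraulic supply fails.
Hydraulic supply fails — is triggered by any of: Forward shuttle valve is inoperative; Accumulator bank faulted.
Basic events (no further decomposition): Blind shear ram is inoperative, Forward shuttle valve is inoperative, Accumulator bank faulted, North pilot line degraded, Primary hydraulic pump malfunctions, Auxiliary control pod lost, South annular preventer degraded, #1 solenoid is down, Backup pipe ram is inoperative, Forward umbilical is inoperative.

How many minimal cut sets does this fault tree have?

Hydraulic supply fails [OR]: union of children's cut sets → 2 cut set(s).
Ram stack unavailable [OR]: union of children's cut sets → 3 cut set(s).
Annular stack unavailable [AND]: one cut set from each child combined → 1 × 1 = 1 cut set(s).
Backup path down [AND]: one cut set from each child combined → 1 × 1 × 1 = 1 cut set(s).
Shear sequence fails [OR]: union of children's cut sets → 4 cut set(s).
Offshore blowout preventer fails to close [OR]: union of children's cut sets → 7 cut set(s).
Minimal cut sets: {Blind shear ram is inoperative}; {Forward shuttle valve is inoperative}; {Accumulator bank faulted}; {North pilot line degraded}; {Auxiliary control pod lost, Primary hydraulic pump malfunctions}; {South annular preventer degraded}; {#1 solenoid is down, Backup pipe ram is inoperative, Forward umbilical is inoperative}.

7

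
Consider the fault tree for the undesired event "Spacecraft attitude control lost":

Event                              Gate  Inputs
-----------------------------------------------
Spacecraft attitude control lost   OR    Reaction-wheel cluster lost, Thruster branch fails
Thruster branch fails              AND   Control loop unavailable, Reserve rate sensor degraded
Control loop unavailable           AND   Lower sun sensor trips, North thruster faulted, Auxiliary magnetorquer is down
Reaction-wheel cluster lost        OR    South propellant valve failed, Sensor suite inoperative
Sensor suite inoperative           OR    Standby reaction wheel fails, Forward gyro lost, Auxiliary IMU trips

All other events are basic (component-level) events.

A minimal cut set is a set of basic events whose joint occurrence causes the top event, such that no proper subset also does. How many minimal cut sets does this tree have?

Sensor suite inoperative [OR]: union of children's cut sets → 3 cut set(s).
Reaction-wheel cluster lost [OR]: union of children's cut sets → 4 cut set(s).
Control loop unavailable [AND]: one cut set from each child combined → 1 × 1 × 1 = 1 cut set(s).
Thruster branch fails [AND]: one cut set from each child combined → 1 × 1 = 1 cut set(s).
Spacecraft attitude control lost [OR]: union of children's cut sets → 5 cut set(s).
Minimal cut sets: {South propellant valve failed}; {Standby reaction wheel fails}; {Forward gyro lost}; {Auxiliary IMU trips}; {Auxiliary magnetorquer is down, Lower sun sensor trips, North thruster faulted, Reserve rate sensor degraded}.

5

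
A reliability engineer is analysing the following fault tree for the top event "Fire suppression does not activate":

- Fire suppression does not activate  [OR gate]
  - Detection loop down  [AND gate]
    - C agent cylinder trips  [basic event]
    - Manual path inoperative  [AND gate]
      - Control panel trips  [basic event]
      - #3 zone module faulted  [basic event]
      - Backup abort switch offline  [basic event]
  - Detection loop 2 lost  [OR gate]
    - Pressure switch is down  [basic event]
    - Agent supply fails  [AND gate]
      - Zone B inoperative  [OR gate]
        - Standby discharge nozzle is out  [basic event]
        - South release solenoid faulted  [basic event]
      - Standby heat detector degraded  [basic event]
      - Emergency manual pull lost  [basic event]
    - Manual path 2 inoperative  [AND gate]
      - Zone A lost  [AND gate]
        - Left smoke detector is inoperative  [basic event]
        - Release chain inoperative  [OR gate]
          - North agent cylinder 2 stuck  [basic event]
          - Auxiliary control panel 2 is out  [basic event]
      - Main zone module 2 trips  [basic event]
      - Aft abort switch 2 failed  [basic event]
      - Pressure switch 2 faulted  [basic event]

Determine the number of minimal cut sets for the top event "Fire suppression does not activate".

Manual path inoperative [AND]: one cut set from each child combined → 1 × 1 × 1 = 1 cut set(s).
Detection loop down [AND]: one cut set from each child combined → 1 × 1 = 1 cut set(s).
Zone B inoperative [OR]: union of children's cut sets → 2 cut set(s).
Agent supply fails [AND]: one cut set from each child combined → 2 × 1 × 1 = 2 cut set(s).
Release chain inoperative [OR]: union of children's cut sets → 2 cut set(s).
Zone A lost [AND]: one cut set from each child combined → 1 × 2 = 2 cut set(s).
Manual path 2 inoperative [AND]: one cut set from each child combined → 2 × 1 × 1 × 1 = 2 cut set(s).
Detection loop 2 lost [OR]: union of children's cut sets → 5 cut set(s).
Fire suppression does not activate [OR]: union of children's cut sets → 6 cut set(s).
Minimal cut sets: {#3 zone module faulted, Backup abort switch offline, C agent cylinder trips, Control panel trips}; {Pressure switch is down}; {Emergency manual pull lost, Standby discharge nozzle is out, Standby heat detector degraded}; {Emergency manual pull lost, South release solenoid faulted, Standby heat detector degraded}; {Aft abort switch 2 failed, Left smoke detector is inoperative, Main zone module 2 trips, North agent cylinder 2 stuck, Pressure switch 2 faulted}; {Aft abort switch 2 failed, Auxiliary control panel 2 is out, Left smoke detector is inoperative, Main zone module 2 trips, Pressure switch 2 faulted}.

6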